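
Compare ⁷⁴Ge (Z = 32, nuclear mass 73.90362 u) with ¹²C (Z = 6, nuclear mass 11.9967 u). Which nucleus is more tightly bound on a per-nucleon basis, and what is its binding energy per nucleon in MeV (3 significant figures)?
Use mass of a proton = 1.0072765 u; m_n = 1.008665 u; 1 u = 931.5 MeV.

⁷⁴Ge; 8.73 MeV/nucleon

⁷⁴Ge: Σm = 32(1.0072765) + 42(1.008665) = 74.5967780 u; Δm = 0.6931580 u; E_B = 645.68 MeV; E_B/A = 8.725 MeV
¹²C: Σm = 6(1.0072765) + 6(1.008665) = 12.0956490 u; Δm = 0.0989490 u; E_B = 92.171 MeV; E_B/A = 7.681 MeV
⁷⁴Ge has the higher binding energy per nucleon, so it is the more tightly bound nucleus.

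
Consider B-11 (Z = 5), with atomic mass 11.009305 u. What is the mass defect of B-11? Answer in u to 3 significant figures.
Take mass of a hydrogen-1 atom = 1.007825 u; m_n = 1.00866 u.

0.0818 u

Total constituent mass: 5 × 1.007825 + 6 × 1.00866 = 11.091085 u
Mass defect Δm = 11.091085 − 11.009305 = 0.081780 u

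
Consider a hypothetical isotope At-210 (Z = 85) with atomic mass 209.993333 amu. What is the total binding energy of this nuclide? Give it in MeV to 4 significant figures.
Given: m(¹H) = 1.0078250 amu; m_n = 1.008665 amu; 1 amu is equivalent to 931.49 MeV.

Σm = 85·m(¹H) + 125·m_n = 85.6651250 + 126.083125 = 211.7482500 amu
Δm = 211.7482500 − 209.993333 = 1.7549170 amu
Converting to energy: 1.7549170 amu × 931.49 MeV/amu = 1634.69 MeV

1635 MeV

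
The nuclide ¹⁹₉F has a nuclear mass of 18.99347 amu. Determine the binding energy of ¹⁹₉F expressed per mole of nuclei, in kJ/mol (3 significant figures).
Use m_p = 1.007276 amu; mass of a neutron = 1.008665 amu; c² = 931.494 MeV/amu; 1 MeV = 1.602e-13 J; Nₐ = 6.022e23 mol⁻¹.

1.43e+10 kJ/mol

With 9 protons and 10 neutrons (A = 19):
Total constituent mass: 9 × 1.007276 + 10 × 1.008665 = 19.152134 amu
The mass defect is 19.152134 − 18.99347 = 0.158664 amu.
Binding energy = Δm·c² = 0.158664 × 931.494 MeV/amu = 147.795 MeV
Per nucleus in joules: 147.795 MeV × 1.602e-13 J/MeV = 2.3677e-11 J
Per mole: 2.3677e-11 J × 6.022e23 mol⁻¹ = 1.4258e+13 J/mol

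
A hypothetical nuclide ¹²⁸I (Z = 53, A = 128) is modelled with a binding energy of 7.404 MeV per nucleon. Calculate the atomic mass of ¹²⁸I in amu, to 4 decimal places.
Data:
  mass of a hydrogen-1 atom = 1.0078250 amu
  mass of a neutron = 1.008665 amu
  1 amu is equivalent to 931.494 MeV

Total binding energy = 128 × 7.404 = 947.712 MeV
Mass defect = 947.712 MeV / (931.494 MeV/amu) = 1.017411 amu
Constituent mass = 53(1.0078250) + 75(1.008665) = 129.0646000 amu
Atomic mass = 129.0646000 − 1.017411 = 128.0471890 amu ≈ 128.0472 amu (to 4 decimal places)

128.0472 amu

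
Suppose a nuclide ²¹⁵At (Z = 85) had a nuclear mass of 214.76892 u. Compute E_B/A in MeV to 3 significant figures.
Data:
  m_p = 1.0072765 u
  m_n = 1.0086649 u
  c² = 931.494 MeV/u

8.56 MeV/nucleon

Z = 85, so N = A − Z = 215 − 85 = 130.
Mass of separated nucleons = 85(1.0072765) + 130(1.0086649) = 85.6185025 + 131.1264370 = 216.7449395 u
Δm = 216.7449395 − 214.76892 = 1.9760195 u
Binding energy = Δm·c² = 1.9760195 × 931.494 MeV/u = 1840.65 MeV
Per nucleon: 1840.65 / 215 = 8.561 MeV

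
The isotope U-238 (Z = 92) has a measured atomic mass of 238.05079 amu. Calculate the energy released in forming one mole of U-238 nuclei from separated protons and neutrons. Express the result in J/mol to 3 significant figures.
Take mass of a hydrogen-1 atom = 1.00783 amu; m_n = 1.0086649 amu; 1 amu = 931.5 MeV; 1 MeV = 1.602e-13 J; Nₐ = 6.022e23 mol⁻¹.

1.74e+14 J/mol

Z = 92, so N = A − Z = 238 − 92 = 146.
Mass of separated nucleons = 92(1.00783) + 146(1.0086649) = 92.72036 + 147.2650754 = 239.9854354 amu
The mass defect is 239.9854354 − 238.05079 = 1.9346454 amu.
Converting to energy: 1.9346454 amu × 931.5 MeV/amu = 1802.12 MeV
Per nucleus in joules: 1802.12 MeV × 1.602e-13 J/MeV = 2.8870e-10 J
Per mole: 2.8870e-10 J × 6.022e23 mol⁻¹ = 1.7386e+14 J/mol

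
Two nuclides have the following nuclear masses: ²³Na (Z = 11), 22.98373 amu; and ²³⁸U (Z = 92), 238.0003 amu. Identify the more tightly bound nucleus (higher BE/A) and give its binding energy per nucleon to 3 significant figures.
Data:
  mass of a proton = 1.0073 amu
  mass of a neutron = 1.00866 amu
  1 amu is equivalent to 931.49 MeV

²³Na: Σm = 11(1.0073) + 12(1.00866) = 23.18422 amu; Δm = 0.20049 amu; E_B = 186.75 MeV; E_B/A = 8.120 MeV
²³⁸U: Σm = 92(1.0073) + 146(1.00866) = 239.93596 amu; Δm = 1.93566 amu; E_B = 1803.0 MeV; E_B/A = 7.576 MeV
²³Na has the higher binding energy per nucleon, so it is the more tightly bound nucleus.

²³Na; 8.12 MeV/nucleon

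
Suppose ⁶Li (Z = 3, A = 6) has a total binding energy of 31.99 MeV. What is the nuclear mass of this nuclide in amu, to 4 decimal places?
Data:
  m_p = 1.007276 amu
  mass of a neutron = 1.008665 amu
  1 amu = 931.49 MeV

6.0135 amu

Mass defect = 31.99 MeV / (931.49 MeV/amu) = 0.034343 amu
Constituent mass = 3(1.007276) + 3(1.008665) = 6.047823 amu
Nuclear mass = 6.047823 − 0.034343 = 6.013480 amu ≈ 6.0135 amu (to 4 decimal places)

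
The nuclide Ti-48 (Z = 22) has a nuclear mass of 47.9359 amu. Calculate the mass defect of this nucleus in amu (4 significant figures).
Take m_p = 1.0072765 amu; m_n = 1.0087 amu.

The nucleus contains 22 protons and 48 − 22 = 26 neutrons.
Total constituent mass: 22 × 1.0072765 + 26 × 1.0087 = 48.3862830 amu
Δm = 48.3862830 − 47.9359 = 0.4503830 amu

0.4504 amu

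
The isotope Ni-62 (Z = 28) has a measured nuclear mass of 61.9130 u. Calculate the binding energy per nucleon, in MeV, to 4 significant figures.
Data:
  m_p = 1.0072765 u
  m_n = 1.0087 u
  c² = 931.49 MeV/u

Total constituent mass: 28 × 1.0072765 + 34 × 1.0087 = 62.4995420 u
Δm = 62.4995420 − 61.9130 = 0.5865420 u
Converting to energy: 0.5865420 u × 931.49 MeV/u = 546.358 MeV
Dividing by A = 62 gives 8.812 MeV per nucleon.

8.812 MeV/nucleon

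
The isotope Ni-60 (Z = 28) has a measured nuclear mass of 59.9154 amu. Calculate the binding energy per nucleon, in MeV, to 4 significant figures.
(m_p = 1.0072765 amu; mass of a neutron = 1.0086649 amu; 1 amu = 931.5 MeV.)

Total constituent mass: 28 × 1.0072765 + 32 × 1.0086649 = 60.4810188 amu
Mass defect Δm = 60.4810188 − 59.9154 = 0.5656188 amu
Converting to energy: 0.5656188 amu × 931.5 MeV/amu = 526.874 MeV
BE/A = 526.874 MeV / 60 = 8.781 MeV/nucleon

8.781 MeV/nucleon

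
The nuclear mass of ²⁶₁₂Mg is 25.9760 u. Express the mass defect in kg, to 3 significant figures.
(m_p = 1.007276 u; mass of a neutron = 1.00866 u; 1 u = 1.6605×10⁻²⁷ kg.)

With 12 protons and 14 neutrons (A = 26):
Total constituent mass: 12 × 1.007276 + 14 × 1.00866 = 26.208552 u
The mass defect is 26.208552 − 25.9760 = 0.232552 u.
In SI units: 0.232552 u × 1.6605×10⁻²⁷ kg/u = 3.8615e-28 kg

3.86e-28 kg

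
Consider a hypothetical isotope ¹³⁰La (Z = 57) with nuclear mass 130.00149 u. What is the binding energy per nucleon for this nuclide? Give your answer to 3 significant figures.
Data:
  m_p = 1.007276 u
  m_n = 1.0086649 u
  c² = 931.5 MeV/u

The nucleus contains 57 protons and 130 − 57 = 73 neutrons.
Total constituent mass: 57 × 1.007276 + 73 × 1.0086649 = 131.0472697 u
The mass defect is 131.0472697 − 130.00149 = 1.0457797 u.
E_B = 1.0457797 × 931.5 = 974.144 MeV
BE/A = 974.144 MeV / 130 = 7.493 MeV/nucleon

7.49 MeV/nucleon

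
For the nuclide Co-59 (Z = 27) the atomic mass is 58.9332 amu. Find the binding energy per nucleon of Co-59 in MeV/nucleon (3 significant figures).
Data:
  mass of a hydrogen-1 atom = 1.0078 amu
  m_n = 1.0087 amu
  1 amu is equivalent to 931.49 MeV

The nucleus contains 27 protons and 59 − 27 = 32 neutrons.
Mass of separated nucleons = 27(1.0078) + 32(1.0087) = 27.2106 + 32.2784 = 59.4890 amu
Mass defect Δm = 59.4890 − 58.9332 = 0.5558 amu
Converting to energy: 0.5558 amu × 931.49 MeV/amu = 517.722 MeV
BE/A = 517.722 MeV / 59 = 8.77495 MeV/nucleon

8.77 MeV/nucleon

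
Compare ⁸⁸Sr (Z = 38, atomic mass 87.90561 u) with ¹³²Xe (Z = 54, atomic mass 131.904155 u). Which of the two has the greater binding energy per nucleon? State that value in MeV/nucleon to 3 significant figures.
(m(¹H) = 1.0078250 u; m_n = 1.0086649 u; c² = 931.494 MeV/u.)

⁸⁸Sr: Σm = 38(1.0078250) + 50(1.0086649) = 88.7305950 u; Δm = 0.8249850 u; E_B = 768.47 MeV; E_B/A = 8.733 MeV
¹³²Xe: Σm = 54(1.0078250) + 78(1.0086649) = 133.0984122 u; Δm = 1.1942572 u; E_B = 1112.44 MeV; E_B/A = 8.428 MeV
⁸⁸Sr has the higher binding energy per nucleon, so it is the more tightly bound nucleus.

⁸⁸Sr; 8.73 MeV/nucleon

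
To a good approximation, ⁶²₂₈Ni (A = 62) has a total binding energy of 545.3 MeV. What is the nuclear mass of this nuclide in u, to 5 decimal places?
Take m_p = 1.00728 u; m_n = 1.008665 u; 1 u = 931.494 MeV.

Mass defect = 545.3 MeV / (931.494 MeV/u) = 0.5854037 u
Constituent mass = 28(1.00728) + 34(1.008665) = 62.498450 u
Nuclear mass = 62.498450 − 0.5854037 = 61.9130463 u ≈ 61.91305 u (to 5 decimal places)

61.91305 u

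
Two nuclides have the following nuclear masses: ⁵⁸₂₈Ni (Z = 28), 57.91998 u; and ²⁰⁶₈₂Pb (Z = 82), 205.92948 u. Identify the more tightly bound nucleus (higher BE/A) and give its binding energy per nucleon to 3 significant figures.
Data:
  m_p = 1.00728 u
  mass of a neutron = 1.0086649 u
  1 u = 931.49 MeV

⁵⁸₂₈Ni; 8.73 MeV/nucleon

⁵⁸₂₈Ni: Σm = 28(1.00728) + 30(1.0086649) = 58.4637870 u; Δm = 0.5438070 u; E_B = 506.55 MeV; E_B/A = 8.734 MeV
²⁰⁶₈₂Pb: Σm = 82(1.00728) + 124(1.0086649) = 207.6714076 u; Δm = 1.7419276 u; E_B = 1622.6 MeV; E_B/A = 7.877 MeV
⁵⁸₂₈Ni has the higher binding energy per nucleon, so it is the more tightly bound nucleus.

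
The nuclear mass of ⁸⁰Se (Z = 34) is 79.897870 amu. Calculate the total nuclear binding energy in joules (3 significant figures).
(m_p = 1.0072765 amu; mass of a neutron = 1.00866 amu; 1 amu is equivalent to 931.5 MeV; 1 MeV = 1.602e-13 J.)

With 34 protons and 46 neutrons (A = 80):
Σm = 34·m_p + 46·m_n = 34.2474010 + 46.39836 = 80.6457610 amu
Δm = 80.6457610 − 79.897870 = 0.7478910 amu
Converting to energy: 0.7478910 amu × 931.5 MeV/amu = 696.660 MeV
In joules: 696.660 MeV × 1.602e-13 J/MeV = 1.1160e-10 J

1.12e-10 J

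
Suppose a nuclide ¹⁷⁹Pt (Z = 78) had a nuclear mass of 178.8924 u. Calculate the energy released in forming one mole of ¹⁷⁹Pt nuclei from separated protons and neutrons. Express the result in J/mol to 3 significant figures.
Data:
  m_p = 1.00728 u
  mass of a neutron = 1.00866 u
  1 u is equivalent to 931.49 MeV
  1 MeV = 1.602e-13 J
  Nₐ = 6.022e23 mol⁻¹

1.39e+14 J/mol

With 78 protons and 101 neutrons (A = 179):
Mass of separated nucleons = 78(1.00728) + 101(1.00866) = 78.56784 + 101.87466 = 180.44250 u
The mass defect is 180.44250 − 178.8924 = 1.55010 u.
Converting to energy: 1.55010 u × 931.49 MeV/u = 1443.90 MeV
Per nucleus in joules: 1443.90 MeV × 1.602e-13 J/MeV = 2.3131e-10 J
Per mole: 2.3131e-10 J × 6.022e23 mol⁻¹ = 1.3929e+14 J/mol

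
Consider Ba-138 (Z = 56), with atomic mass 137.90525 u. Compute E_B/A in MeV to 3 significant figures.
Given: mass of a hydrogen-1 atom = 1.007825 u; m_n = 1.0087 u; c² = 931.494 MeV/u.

Z = 56, so N = A − Z = 138 − 56 = 82.
Σm = 56·m(¹H) + 82·m_n = 56.438200 + 82.7134 = 139.151600 u
Δm = 139.151600 − 137.90525 = 1.246350 u
Converting to energy: 1.246350 u × 931.494 MeV/u = 1160.97 MeV
BE/A = 1160.97 MeV / 138 = 8.413 MeV/nucleon

8.41 MeV/nucleon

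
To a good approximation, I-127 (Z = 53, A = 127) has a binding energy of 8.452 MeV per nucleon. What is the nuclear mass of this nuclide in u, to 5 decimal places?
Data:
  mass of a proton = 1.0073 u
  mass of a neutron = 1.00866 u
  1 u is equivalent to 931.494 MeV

126.87539 u

Total binding energy = 127 × 8.452 = 1073.404 MeV
Mass defect = 1073.404 MeV / (931.494 MeV/u) = 1.1523467 u
Constituent mass = 53(1.0073) + 74(1.00866) = 128.02774 u
Nuclear mass = 128.02774 − 1.1523467 = 126.8753933 u ≈ 126.87539 u (to 5 decimal places)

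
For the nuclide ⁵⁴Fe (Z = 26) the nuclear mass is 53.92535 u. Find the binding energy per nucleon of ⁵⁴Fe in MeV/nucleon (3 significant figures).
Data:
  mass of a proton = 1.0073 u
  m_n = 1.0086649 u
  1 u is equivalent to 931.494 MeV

8.75 MeV/nucleon

Mass of separated nucleons = 26(1.0073) + 28(1.0086649) = 26.1898 + 28.2426172 = 54.4324172 u
The mass defect is 54.4324172 − 53.92535 = 0.5070672 u.
Binding energy = Δm·c² = 0.5070672 × 931.494 MeV/u = 472.330 MeV
BE/A = 472.330 MeV / 54 = 8.747 MeV/nucleon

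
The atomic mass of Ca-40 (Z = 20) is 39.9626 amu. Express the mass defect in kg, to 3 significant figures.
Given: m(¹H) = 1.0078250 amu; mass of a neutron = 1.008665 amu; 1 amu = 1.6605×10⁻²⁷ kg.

Z = 20, so N = A − Z = 40 − 20 = 20.
Mass of separated nucleons = 20(1.0078250) + 20(1.008665) = 20.1565000 + 20.173300 = 40.3298000 amu
Δm = 40.3298000 − 39.9626 = 0.3672000 amu
In SI units: 0.3672000 amu × 1.6605×10⁻²⁷ kg/amu = 6.0974e-28 kg

6.10e-28 kg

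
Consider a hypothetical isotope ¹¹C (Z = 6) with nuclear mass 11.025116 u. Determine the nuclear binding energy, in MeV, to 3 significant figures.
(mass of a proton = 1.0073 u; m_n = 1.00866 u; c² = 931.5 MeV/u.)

57.7 MeV

With 6 protons and 5 neutrons (A = 11):
Total constituent mass: 6 × 1.0073 + 5 × 1.00866 = 11.08710 u
Mass defect Δm = 11.08710 − 11.025116 = 0.061984 u
Binding energy = Δm·c² = 0.061984 × 931.5 MeV/u = 57.7381 MeV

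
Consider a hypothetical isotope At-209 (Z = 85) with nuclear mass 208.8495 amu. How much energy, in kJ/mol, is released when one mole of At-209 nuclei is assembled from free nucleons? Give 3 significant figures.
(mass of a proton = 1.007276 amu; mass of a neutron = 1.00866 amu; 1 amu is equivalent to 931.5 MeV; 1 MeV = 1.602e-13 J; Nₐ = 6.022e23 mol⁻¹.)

The nucleus contains 85 protons and 209 − 85 = 124 neutrons.
Total constituent mass: 85 × 1.007276 + 124 × 1.00866 = 210.692300 amu
The mass defect is 210.692300 − 208.8495 = 1.842800 amu.
Converting to energy: 1.842800 amu × 931.5 MeV/amu = 1716.57 MeV
Per nucleus in joules: 1716.57 MeV × 1.602e-13 J/MeV = 2.7499e-10 J
Per mole: 2.7499e-10 J × 6.022e23 mol⁻¹ = 1.6560e+14 J/mol

1.66e+11 kJ/mol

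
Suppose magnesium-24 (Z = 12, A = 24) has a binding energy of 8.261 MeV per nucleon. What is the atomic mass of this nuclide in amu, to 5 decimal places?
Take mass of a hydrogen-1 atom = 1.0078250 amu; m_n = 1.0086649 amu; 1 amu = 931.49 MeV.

Total binding energy = 24 × 8.261 = 198.264 MeV
Mass defect = 198.264 MeV / (931.49 MeV/amu) = 0.2128461 amu
Constituent mass = 12(1.0078250) + 12(1.0086649) = 24.1978788 amu
Atomic mass = 24.1978788 − 0.2128461 = 23.9850327 amu ≈ 23.98503 amu (to 5 decimal places)

23.98503 amu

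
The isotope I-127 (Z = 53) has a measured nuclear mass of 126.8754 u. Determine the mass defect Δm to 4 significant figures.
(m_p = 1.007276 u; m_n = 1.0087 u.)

1.154 u

Z = 53, so N = A − Z = 127 − 53 = 74.
Total constituent mass: 53 × 1.007276 + 74 × 1.0087 = 128.029428 u
Mass defect Δm = 128.029428 − 126.8754 = 1.154028 u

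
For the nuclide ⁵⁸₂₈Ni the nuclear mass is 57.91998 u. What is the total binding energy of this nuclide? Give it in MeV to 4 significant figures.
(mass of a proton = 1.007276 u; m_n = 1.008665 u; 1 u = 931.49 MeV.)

With 28 protons and 30 neutrons (A = 58):
Mass of separated nucleons = 28(1.007276) + 30(1.008665) = 28.203728 + 30.259950 = 58.463678 u
Δm = 58.463678 − 57.91998 = 0.543698 u
Converting to energy: 0.543698 u × 931.49 MeV/u = 506.449 MeV

506.4 MeV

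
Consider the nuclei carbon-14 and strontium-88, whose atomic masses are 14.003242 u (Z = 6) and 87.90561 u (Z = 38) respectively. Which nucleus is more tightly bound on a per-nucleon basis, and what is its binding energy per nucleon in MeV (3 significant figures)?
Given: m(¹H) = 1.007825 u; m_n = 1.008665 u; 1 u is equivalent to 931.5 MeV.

carbon-14: Σm = 6(1.007825) + 8(1.008665) = 14.116270 u; Δm = 0.113028 u; E_B = 105.286 MeV; E_B/A = 7.520 MeV
strontium-88: Σm = 38(1.007825) + 50(1.008665) = 88.730600 u; Δm = 0.824990 u; E_B = 768.48 MeV; E_B/A = 8.733 MeV
strontium-88 has the higher binding energy per nucleon, so it is the more tightly bound nucleus.

strontium-88; 8.73 MeV/nucleon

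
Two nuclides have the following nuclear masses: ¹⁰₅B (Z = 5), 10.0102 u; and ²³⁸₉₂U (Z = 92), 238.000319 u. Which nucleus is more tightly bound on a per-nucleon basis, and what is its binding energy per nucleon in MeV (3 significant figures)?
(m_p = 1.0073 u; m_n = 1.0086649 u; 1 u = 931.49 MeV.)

²³⁸₉₂U; 7.58 MeV/nucleon

¹⁰₅B: Σm = 5(1.0073) + 5(1.0086649) = 10.0798245 u; Δm = 0.0696245 u; E_B = 64.8545 MeV; E_B/A = 6.485 MeV
²³⁸₉₂U: Σm = 92(1.0073) + 146(1.0086649) = 239.9366754 u; Δm = 1.9363564 u; E_B = 1803.7 MeV; E_B/A = 7.579 MeV
²³⁸₉₂U has the higher binding energy per nucleon, so it is the more tightly bound nucleus.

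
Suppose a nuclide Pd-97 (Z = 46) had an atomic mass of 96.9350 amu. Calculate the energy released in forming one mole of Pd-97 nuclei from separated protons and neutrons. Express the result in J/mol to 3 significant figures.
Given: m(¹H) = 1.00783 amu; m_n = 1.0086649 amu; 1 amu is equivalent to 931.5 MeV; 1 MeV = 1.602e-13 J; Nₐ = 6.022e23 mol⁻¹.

7.79e+13 J/mol

Z = 46, so N = A − Z = 97 − 46 = 51.
Σm = 46·m(¹H) + 51·m_n = 46.36018 + 51.4419099 = 97.8020899 amu
The mass defect is 97.8020899 − 96.9350 = 0.8670899 amu.
Binding energy = Δm·c² = 0.8670899 × 931.5 MeV/amu = 807.694 MeV
Per nucleus in joules: 807.694 MeV × 1.602e-13 J/MeV = 1.2939e-10 J
Per mole: 1.2939e-10 J × 6.022e23 mol⁻¹ = 7.7919e+13 J/mol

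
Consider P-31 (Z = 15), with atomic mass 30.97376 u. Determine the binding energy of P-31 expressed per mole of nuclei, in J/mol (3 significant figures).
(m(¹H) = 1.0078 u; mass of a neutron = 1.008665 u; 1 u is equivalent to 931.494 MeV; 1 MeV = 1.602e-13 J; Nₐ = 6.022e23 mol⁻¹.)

2.53e+13 J/mol

The nucleus contains 15 protons and 31 − 15 = 16 neutrons.
Mass of separated nucleons = 15(1.0078) + 16(1.008665) = 15.1170 + 16.138640 = 31.255640 u
The mass defect is 31.255640 − 30.97376 = 0.281880 u.
Binding energy = Δm·c² = 0.281880 × 931.494 MeV/u = 262.570 MeV
Per nucleus in joules: 262.570 MeV × 1.602e-13 J/MeV = 4.2064e-11 J
Per mole: 4.2064e-11 J × 6.022e23 mol⁻¹ = 2.5331e+13 J/mol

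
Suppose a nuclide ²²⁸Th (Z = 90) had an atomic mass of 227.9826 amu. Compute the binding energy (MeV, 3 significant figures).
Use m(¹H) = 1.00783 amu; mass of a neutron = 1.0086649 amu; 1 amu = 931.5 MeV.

1790 MeV

Z = 90, so N = A − Z = 228 − 90 = 138.
Total constituent mass: 90 × 1.00783 + 138 × 1.0086649 = 229.9004562 amu
The mass defect is 229.9004562 − 227.9826 = 1.9178562 amu.
Binding energy = Δm·c² = 1.9178562 × 931.5 MeV/amu = 1786.48 MeV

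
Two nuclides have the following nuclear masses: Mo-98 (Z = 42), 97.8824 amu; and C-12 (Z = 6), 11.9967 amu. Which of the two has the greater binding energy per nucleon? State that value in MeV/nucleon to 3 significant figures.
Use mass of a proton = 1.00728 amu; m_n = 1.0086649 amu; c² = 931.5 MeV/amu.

Mo-98; 8.64 MeV/nucleon

Mo-98: Σm = 42(1.00728) + 56(1.0086649) = 98.7909944 amu; Δm = 0.9085944 amu; E_B = 846.36 MeV; E_B/A = 8.636 MeV
C-12: Σm = 6(1.00728) + 6(1.0086649) = 12.0956694 amu; Δm = 0.0989694 amu; E_B = 92.189996 MeV; E_B/A = 7.682 MeV
Mo-98 has the higher binding energy per nucleon, so it is the more tightly bound nucleus.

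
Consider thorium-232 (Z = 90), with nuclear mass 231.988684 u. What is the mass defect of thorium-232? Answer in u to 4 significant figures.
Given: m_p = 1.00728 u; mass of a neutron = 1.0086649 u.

1.897 u

With 90 protons and 142 neutrons (A = 232):
Total constituent mass: 90 × 1.00728 + 142 × 1.0086649 = 233.8856158 u
Δm = 233.8856158 − 231.988684 = 1.8969318 u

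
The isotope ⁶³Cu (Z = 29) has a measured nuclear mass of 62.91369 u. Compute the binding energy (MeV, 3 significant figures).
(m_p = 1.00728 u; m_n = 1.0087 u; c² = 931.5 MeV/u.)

Σm = 29·m_p + 34·m_n = 29.21112 + 34.2958 = 63.50692 u
Δm = 63.50692 − 62.91369 = 0.59323 u
Binding energy = Δm·c² = 0.59323 × 931.5 MeV/u = 552.594 MeV

553 MeV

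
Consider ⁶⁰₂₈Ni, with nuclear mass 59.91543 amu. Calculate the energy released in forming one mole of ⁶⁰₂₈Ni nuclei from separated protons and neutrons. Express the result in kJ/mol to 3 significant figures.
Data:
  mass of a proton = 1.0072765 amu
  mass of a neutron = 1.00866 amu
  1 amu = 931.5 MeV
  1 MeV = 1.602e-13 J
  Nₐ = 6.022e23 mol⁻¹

Σm = 28·m_p + 32·m_n = 28.2037420 + 32.27712 = 60.4808620 amu
Δm = 60.4808620 − 59.91543 = 0.5654320 amu
Converting to energy: 0.5654320 amu × 931.5 MeV/amu = 526.700 MeV
Per nucleus in joules: 526.700 MeV × 1.602e-13 J/MeV = 8.4377e-11 J
Per mole: 8.4377e-11 J × 6.022e23 mol⁻¹ = 5.0812e+13 J/mol

5.08e+10 kJ/mol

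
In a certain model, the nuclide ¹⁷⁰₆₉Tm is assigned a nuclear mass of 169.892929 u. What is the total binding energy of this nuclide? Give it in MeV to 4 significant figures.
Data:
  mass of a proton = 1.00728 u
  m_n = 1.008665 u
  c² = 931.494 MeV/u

1383 MeV

The nucleus contains 69 protons and 170 − 69 = 101 neutrons.
Total constituent mass: 69 × 1.00728 + 101 × 1.008665 = 171.377485 u
The mass defect is 171.377485 − 169.892929 = 1.484556 u.
Converting to energy: 1.484556 u × 931.494 MeV/u = 1382.86 MeV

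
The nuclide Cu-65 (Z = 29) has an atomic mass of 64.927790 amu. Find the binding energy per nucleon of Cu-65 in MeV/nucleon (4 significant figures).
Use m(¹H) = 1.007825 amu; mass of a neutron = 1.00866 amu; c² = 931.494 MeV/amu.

With 29 protons and 36 neutrons (A = 65):
Total constituent mass: 29 × 1.007825 + 36 × 1.00866 = 65.538685 amu
Mass defect Δm = 65.538685 − 64.927790 = 0.610895 amu
Converting to energy: 0.610895 amu × 931.494 MeV/amu = 569.045 MeV
Dividing by A = 65 gives 8.755 MeV per nucleon.

8.755 MeV/nucleon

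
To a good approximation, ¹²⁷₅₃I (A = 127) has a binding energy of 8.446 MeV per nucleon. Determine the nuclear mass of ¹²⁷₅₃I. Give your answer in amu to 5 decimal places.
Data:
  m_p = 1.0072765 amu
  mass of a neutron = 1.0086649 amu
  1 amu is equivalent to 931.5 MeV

Total binding energy = 127 × 8.446 = 1072.642 MeV
Mass defect = 1072.642 MeV / (931.5 MeV/amu) = 1.1515212 amu
Constituent mass = 53(1.0072765) + 74(1.0086649) = 128.0268571 amu
Nuclear mass = 128.0268571 − 1.1515212 = 126.8753359 amu ≈ 126.87534 amu (to 5 decimal places)

126.87534 amu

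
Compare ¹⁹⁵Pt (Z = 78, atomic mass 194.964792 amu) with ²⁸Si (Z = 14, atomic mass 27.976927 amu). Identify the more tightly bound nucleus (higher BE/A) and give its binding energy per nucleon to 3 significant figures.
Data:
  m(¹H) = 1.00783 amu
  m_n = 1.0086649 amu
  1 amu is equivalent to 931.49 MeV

²⁸Si; 8.45 MeV/nucleon

¹⁹⁵Pt: Σm = 78(1.00783) + 117(1.0086649) = 196.6245333 amu; Δm = 1.6597413 amu; E_B = 1546.0 MeV; E_B/A = 7.928 MeV
²⁸Si: Σm = 14(1.00783) + 14(1.0086649) = 28.2309286 amu; Δm = 0.2540016 amu; E_B = 236.60 MeV; E_B/A = 8.450 MeV
²⁸Si has the higher binding energy per nucleon, so it is the more tightly bound nucleus.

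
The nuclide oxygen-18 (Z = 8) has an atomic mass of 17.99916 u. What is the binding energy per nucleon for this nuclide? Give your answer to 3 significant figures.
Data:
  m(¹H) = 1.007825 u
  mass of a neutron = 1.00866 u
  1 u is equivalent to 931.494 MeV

7.76 MeV/nucleon

Σm = 8·m(¹H) + 10·m_n = 8.062600 + 10.08660 = 18.149200 u
The mass defect is 18.149200 − 17.99916 = 0.150040 u.
Converting to energy: 0.150040 u × 931.494 MeV/u = 139.761 MeV
Per nucleon: 139.761 / 18 = 7.7645 MeV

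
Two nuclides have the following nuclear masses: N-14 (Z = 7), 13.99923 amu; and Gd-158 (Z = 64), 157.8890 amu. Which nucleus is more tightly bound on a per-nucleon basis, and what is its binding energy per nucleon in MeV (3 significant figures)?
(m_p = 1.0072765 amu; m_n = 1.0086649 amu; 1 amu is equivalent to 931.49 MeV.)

Gd-158; 8.20 MeV/nucleon

N-14: Σm = 7(1.0072765) + 7(1.0086649) = 14.1115898 amu; Δm = 0.1123598 amu; E_B = 104.66 MeV; E_B/A = 7.476 MeV
Gd-158: Σm = 64(1.0072765) + 94(1.0086649) = 159.2801966 amu; Δm = 1.3911966 amu; E_B = 1295.9 MeV; E_B/A = 8.202 MeV
Gd-158 has the higher binding energy per nucleon, so it is the more tightly bound nucleus.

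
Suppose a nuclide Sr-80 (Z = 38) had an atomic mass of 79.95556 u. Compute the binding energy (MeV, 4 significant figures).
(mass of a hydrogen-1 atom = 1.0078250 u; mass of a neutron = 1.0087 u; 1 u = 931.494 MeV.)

Z = 38, so N = A − Z = 80 − 38 = 42.
Total constituent mass: 38 × 1.0078250 + 42 × 1.0087 = 80.6627500 u
The mass defect is 80.6627500 − 79.95556 = 0.7071900 u.
E_B = 0.7071900 × 931.494 = 658.743 MeV

658.7 MeV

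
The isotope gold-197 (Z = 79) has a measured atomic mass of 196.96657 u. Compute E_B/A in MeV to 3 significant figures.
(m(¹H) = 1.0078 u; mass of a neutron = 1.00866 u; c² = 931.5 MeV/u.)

7.90 MeV/nucleon

Z = 79, so N = A − Z = 197 − 79 = 118.
Σm = 79·m(¹H) + 118·m_n = 79.6162 + 119.02188 = 198.63808 u
Mass defect Δm = 198.63808 − 196.96657 = 1.67151 u
Converting to energy: 1.67151 u × 931.5 MeV/u = 1557.01 MeV
Dividing by A = 197 gives 7.904 MeV per nucleon.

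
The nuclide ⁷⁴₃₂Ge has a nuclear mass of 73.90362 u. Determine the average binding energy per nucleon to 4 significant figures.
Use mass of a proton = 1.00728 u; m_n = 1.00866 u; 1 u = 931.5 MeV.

8.724 MeV/nucleon

Total constituent mass: 32 × 1.00728 + 42 × 1.00866 = 74.59668 u
Δm = 74.59668 − 73.90362 = 0.69306 u
E_B = 0.69306 × 931.5 = 645.585 MeV
Per nucleon: 645.585 / 74 = 8.724 MeV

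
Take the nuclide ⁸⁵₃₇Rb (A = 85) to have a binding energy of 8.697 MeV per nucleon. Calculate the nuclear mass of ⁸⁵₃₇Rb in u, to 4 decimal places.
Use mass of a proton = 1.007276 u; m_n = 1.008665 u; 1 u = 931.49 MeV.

84.8915 u

Total binding energy = 85 × 8.697 = 739.245 MeV
Mass defect = 739.245 MeV / (931.49 MeV/u) = 0.793616 u
Constituent mass = 37(1.007276) + 48(1.008665) = 85.685132 u
Nuclear mass = 85.685132 − 0.793616 = 84.891516 u ≈ 84.8915 u (to 4 decimal places)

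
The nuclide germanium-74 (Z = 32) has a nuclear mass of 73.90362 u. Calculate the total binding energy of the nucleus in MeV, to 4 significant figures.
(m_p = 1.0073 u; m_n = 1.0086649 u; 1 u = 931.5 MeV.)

Z = 32, so N = A − Z = 74 − 32 = 42.
Total constituent mass: 32 × 1.0073 + 42 × 1.0086649 = 74.5975258 u
The mass defect is 74.5975258 − 73.90362 = 0.6939058 u.
Converting to energy: 0.6939058 u × 931.5 MeV/u = 646.373 MeV

646.4 MeV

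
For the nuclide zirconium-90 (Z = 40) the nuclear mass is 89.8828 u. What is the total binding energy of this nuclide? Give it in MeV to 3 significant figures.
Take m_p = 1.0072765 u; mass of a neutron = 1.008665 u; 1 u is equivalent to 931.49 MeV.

The nucleus contains 40 protons and 90 − 40 = 50 neutrons.
Total constituent mass: 40 × 1.0072765 + 50 × 1.008665 = 90.7243100 u
Δm = 90.7243100 − 89.8828 = 0.8415100 u
E_B = 0.8415100 × 931.49 = 783.858 MeV

784 MeV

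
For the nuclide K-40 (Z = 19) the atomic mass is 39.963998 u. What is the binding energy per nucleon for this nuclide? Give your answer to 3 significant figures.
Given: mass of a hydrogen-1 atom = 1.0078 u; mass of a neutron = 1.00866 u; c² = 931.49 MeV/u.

The nucleus contains 19 protons and 40 − 19 = 21 neutrons.
Mass of separated nucleons = 19(1.0078) + 21(1.00866) = 19.1482 + 21.18186 = 40.33006 u
Δm = 40.33006 − 39.963998 = 0.366062 u
Converting to energy: 0.366062 u × 931.49 MeV/u = 340.983 MeV
Dividing by A = 40 gives 8.5246 MeV per nucleon.

8.52 MeV/nucleon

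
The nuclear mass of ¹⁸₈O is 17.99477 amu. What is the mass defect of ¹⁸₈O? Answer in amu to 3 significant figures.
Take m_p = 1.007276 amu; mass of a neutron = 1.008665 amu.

Mass of separated nucleons = 8(1.007276) + 10(1.008665) = 8.058208 + 10.086650 = 18.144858 amu
Δm = 18.144858 − 17.99477 = 0.150088 amu

0.150 amu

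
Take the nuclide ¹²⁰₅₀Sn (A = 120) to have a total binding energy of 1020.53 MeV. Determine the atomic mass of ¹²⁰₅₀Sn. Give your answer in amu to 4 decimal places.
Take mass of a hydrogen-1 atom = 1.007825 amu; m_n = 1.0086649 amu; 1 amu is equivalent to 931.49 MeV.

119.9022 amu

Mass defect = 1020.53 MeV / (931.49 MeV/amu) = 1.095589 amu
Constituent mass = 50(1.007825) + 70(1.0086649) = 120.9977930 amu
Atomic mass = 120.9977930 − 1.095589 = 119.9022040 amu ≈ 119.9022 amu (to 4 decimal places)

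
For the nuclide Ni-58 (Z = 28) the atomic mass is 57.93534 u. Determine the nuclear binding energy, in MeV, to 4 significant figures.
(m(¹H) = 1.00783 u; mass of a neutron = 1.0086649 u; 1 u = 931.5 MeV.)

The nucleus contains 28 protons and 58 − 28 = 30 neutrons.
Total constituent mass: 28 × 1.00783 + 30 × 1.0086649 = 58.4791870 u
The mass defect is 58.4791870 − 57.93534 = 0.5438470 u.
Converting to energy: 0.5438470 u × 931.5 MeV/u = 506.593 MeV

506.6 MeV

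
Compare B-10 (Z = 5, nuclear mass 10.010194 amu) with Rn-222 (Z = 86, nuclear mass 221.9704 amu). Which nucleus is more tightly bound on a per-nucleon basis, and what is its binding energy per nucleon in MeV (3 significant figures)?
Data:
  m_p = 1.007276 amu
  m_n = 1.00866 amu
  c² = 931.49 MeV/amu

Rn-222; 7.69 MeV/nucleon

B-10: Σm = 5(1.007276) + 5(1.00866) = 10.079680 amu; Δm = 0.069486 amu; E_B = 64.726 MeV; E_B/A = 6.473 MeV
Rn-222: Σm = 86(1.007276) + 136(1.00866) = 223.803496 amu; Δm = 1.833096 amu; E_B = 1707.5 MeV; E_B/A = 7.691 MeV
Rn-222 has the higher binding energy per nucleon, so it is the more tightly bound nucleus.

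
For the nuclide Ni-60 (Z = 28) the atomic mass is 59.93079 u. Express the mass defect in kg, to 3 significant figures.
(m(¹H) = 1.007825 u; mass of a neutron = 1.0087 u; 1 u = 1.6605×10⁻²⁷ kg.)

Σm = 28·m(¹H) + 32·m_n = 28.219100 + 32.2784 = 60.497500 u
The mass defect is 60.497500 − 59.93079 = 0.566710 u.
In SI units: 0.566710 u × 1.6605×10⁻²⁷ kg/u = 9.4102e-28 kg

9.41e-28 kg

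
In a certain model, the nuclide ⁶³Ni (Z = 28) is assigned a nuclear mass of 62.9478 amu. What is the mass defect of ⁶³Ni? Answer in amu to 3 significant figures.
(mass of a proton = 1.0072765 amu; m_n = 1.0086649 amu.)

With 28 protons and 35 neutrons (A = 63):
Σm = 28·m_p + 35·m_n = 28.2037420 + 35.3032715 = 63.5070135 amu
Δm = 63.5070135 − 62.9478 = 0.5592135 amu

0.559 amu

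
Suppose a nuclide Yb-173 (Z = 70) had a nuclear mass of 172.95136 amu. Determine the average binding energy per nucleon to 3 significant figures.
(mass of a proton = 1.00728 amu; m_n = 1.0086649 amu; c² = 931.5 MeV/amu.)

7.81 MeV/nucleon

The nucleus contains 70 protons and 173 − 70 = 103 neutrons.
Total constituent mass: 70 × 1.00728 + 103 × 1.0086649 = 174.4020847 amu
Mass defect Δm = 174.4020847 − 172.95136 = 1.4507247 amu
Converting to energy: 1.4507247 amu × 931.5 MeV/amu = 1351.35 MeV
Dividing by A = 173 gives 7.811 MeV per nucleon.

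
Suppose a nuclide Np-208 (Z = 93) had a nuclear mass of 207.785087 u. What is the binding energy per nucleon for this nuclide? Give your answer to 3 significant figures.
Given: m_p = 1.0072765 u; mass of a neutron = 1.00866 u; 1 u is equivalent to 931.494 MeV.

The nucleus contains 93 protons and 208 − 93 = 115 neutrons.
Total constituent mass: 93 × 1.0072765 + 115 × 1.00866 = 209.6726145 u
Mass defect Δm = 209.6726145 − 207.785087 = 1.8875275 u
Binding energy = Δm·c² = 1.8875275 × 931.494 MeV/u = 1758.22 MeV
BE/A = 1758.22 MeV / 208 = 8.453 MeV/nucleon

8.45 MeV/nucleon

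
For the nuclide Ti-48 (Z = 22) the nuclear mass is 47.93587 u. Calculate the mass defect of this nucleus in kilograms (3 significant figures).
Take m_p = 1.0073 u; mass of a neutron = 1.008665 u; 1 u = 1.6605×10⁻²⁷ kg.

The nucleus contains 22 protons and 48 − 22 = 26 neutrons.
Σm = 22·m_p + 26·m_n = 22.1606 + 26.225290 = 48.385890 u
Mass defect Δm = 48.385890 − 47.93587 = 0.450020 u
In SI units: 0.450020 u × 1.6605×10⁻²⁷ kg/u = 7.4726e-28 kg

7.47e-28 kg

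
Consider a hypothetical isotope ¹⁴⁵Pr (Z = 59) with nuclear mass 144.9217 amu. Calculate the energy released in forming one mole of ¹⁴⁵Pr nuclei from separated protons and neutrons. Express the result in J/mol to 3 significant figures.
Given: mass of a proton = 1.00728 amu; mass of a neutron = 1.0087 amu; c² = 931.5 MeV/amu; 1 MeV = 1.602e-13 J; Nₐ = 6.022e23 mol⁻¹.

1.13e+14 J/mol

The nucleus contains 59 protons and 145 − 59 = 86 neutrons.
Σm = 59·m_p + 86·m_n = 59.42952 + 86.7482 = 146.17772 amu
The mass defect is 146.17772 − 144.9217 = 1.25602 amu.
Binding energy = Δm·c² = 1.25602 × 931.5 MeV/amu = 1169.98 MeV
Per nucleus in joules: 1169.98 MeV × 1.602e-13 J/MeV = 1.8743e-10 J
Per mole: 1.8743e-10 J × 6.022e23 mol⁻¹ = 1.1287e+14 J/mol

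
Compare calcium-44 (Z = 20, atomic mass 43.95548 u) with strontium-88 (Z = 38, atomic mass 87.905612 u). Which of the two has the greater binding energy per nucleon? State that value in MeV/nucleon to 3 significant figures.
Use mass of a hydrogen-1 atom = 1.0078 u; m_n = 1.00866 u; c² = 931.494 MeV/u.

calcium-44: Σm = 20(1.0078) + 24(1.00866) = 44.36384 u; Δm = 0.40836 u; E_B = 380.38 MeV; E_B/A = 8.645 MeV
strontium-88: Σm = 38(1.0078) + 50(1.00866) = 88.72940 u; Δm = 0.823788 u; E_B = 767.35 MeV; E_B/A = 8.720 MeV
strontium-88 has the higher binding energy per nucleon, so it is the more tightly bound nucleus.

strontium-88; 8.72 MeV/nucleon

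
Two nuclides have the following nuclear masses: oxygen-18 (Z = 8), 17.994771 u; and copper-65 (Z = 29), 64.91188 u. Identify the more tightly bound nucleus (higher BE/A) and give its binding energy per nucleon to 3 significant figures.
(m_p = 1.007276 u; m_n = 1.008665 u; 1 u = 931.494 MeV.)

copper-65; 8.76 MeV/nucleon

oxygen-18: Σm = 8(1.007276) + 10(1.008665) = 18.144858 u; Δm = 0.150087 u; E_B = 139.81 MeV; E_B/A = 7.767 MeV
copper-65: Σm = 29(1.007276) + 36(1.008665) = 65.522944 u; Δm = 0.611064 u; E_B = 569.20 MeV; E_B/A = 8.757 MeV
copper-65 has the higher binding energy per nucleon, so it is the more tightly bound nucleus.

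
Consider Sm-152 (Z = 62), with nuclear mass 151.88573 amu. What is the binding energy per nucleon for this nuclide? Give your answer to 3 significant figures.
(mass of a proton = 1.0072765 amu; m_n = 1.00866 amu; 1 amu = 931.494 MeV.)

8.24 MeV/nucleon

Z = 62, so N = A − Z = 152 − 62 = 90.
Total constituent mass: 62 × 1.0072765 + 90 × 1.00866 = 153.2305430 amu
Δm = 153.2305430 − 151.88573 = 1.3448130 amu
Binding energy = Δm·c² = 1.3448130 × 931.494 MeV/amu = 1252.69 MeV
BE/A = 1252.69 MeV / 152 = 8.241 MeV/nucleon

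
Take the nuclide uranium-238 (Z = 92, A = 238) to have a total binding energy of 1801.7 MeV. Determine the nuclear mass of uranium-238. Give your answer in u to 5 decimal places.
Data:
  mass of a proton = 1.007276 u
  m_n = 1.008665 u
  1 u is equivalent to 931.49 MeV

Mass defect = 1801.7 MeV / (931.49 MeV/u) = 1.9342129 u
Constituent mass = 92(1.007276) + 146(1.008665) = 239.934482 u
Nuclear mass = 239.934482 − 1.9342129 = 238.0002691 u ≈ 238.00027 u (to 5 decimal places)

238.00027 u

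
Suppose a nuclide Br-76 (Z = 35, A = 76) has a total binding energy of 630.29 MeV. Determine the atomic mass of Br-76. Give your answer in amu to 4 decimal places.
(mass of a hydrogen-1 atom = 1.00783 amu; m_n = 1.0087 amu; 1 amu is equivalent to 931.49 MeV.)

75.9541 amu

Mass defect = 630.29 MeV / (931.49 MeV/amu) = 0.676647 amu
Constituent mass = 35(1.00783) + 41(1.0087) = 76.63075 amu
Atomic mass = 76.63075 − 0.676647 = 75.954103 amu ≈ 75.9541 amu (to 4 decimal places)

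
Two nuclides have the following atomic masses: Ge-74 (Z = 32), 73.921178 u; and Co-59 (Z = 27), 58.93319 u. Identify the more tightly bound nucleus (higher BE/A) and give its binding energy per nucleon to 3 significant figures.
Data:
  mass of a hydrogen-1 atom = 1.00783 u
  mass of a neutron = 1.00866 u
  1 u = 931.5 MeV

Ge-74: Σm = 32(1.00783) + 42(1.00866) = 74.61428 u; Δm = 0.693102 u; E_B = 645.625 MeV; E_B/A = 8.7247 MeV
Co-59: Σm = 27(1.00783) + 32(1.00866) = 59.48853 u; Δm = 0.55534 u; E_B = 517.30 MeV; E_B/A = 8.768 MeV
Co-59 has the higher binding energy per nucleon, so it is the more tightly bound nucleus.

Co-59; 8.77 MeV/nucleon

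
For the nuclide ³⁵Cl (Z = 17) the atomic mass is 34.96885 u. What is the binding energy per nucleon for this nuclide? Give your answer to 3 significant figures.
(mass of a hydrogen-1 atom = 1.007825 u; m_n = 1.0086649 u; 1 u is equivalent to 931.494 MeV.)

Z = 17, so N = A − Z = 35 − 17 = 18.
Mass of separated nucleons = 17(1.007825) + 18(1.0086649) = 17.133025 + 18.1559682 = 35.2889932 u
The mass defect is 35.2889932 − 34.96885 = 0.3201432 u.
Converting to energy: 0.3201432 u × 931.494 MeV/u = 298.211 MeV
BE/A = 298.211 MeV / 35 = 8.520 MeV/nucleon

8.52 MeV/nucleon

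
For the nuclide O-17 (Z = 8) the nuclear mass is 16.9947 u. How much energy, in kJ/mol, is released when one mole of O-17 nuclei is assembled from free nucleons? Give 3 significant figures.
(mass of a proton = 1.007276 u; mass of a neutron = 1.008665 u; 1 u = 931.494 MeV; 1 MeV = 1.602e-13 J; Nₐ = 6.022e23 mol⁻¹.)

1.27e+10 kJ/mol

With 8 protons and 9 neutrons (A = 17):
Σm = 8·m_p + 9·m_n = 8.058208 + 9.077985 = 17.136193 u
Δm = 17.136193 − 16.9947 = 0.141493 u
Binding energy = Δm·c² = 0.141493 × 931.494 MeV/u = 131.800 MeV
Per nucleus in joules: 131.800 MeV × 1.602e-13 J/MeV = 2.1114e-11 J
Per mole: 2.1114e-11 J × 6.022e23 mol⁻¹ = 1.2715e+13 J/mol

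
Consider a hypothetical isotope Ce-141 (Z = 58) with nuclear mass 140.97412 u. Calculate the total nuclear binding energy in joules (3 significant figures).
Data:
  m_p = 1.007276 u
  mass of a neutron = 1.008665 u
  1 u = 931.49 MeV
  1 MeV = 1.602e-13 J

1.74e-10 J

Mass of separated nucleons = 58(1.007276) + 83(1.008665) = 58.422008 + 83.719195 = 142.141203 u
Δm = 142.141203 − 140.97412 = 1.167083 u
Binding energy = Δm·c² = 1.167083 × 931.49 MeV/u = 1087.13 MeV
In joules: 1087.13 MeV × 1.602e-13 J/MeV = 1.7416e-10 J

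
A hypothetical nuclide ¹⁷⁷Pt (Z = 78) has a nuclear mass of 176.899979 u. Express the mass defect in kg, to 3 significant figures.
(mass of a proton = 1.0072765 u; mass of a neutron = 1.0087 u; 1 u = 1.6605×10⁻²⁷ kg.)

2.54e-27 kg

Mass of separated nucleons = 78(1.0072765) + 99(1.0087) = 78.5675670 + 99.8613 = 178.4288670 u
Δm = 178.4288670 − 176.899979 = 1.5288880 u
In SI units: 1.5288880 u × 1.6605×10⁻²⁷ kg/u = 2.5387e-27 kg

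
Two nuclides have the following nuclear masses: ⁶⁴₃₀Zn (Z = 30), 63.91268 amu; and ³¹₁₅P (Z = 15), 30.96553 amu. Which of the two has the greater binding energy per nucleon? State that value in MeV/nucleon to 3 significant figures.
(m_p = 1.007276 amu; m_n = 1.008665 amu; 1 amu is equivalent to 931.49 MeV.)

⁶⁴₃₀Zn; 8.74 MeV/nucleon

⁶⁴₃₀Zn: Σm = 30(1.007276) + 34(1.008665) = 64.512890 amu; Δm = 0.600210 amu; E_B = 559.09 MeV; E_B/A = 8.736 MeV
³¹₁₅P: Σm = 15(1.007276) + 16(1.008665) = 31.247780 amu; Δm = 0.282250 amu; E_B = 262.91 MeV; E_B/A = 8.481 MeV
⁶⁴₃₀Zn has the higher binding energy per nucleon, so it is the more tightly bound nucleus.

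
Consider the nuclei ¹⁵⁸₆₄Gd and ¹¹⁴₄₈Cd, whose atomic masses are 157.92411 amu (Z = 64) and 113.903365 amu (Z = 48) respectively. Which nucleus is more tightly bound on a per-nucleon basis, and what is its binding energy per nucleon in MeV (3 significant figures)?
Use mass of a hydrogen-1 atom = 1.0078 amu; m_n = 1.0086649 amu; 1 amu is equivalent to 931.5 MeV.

¹⁵⁸₆₄Gd: Σm = 64(1.0078) + 94(1.0086649) = 159.3137006 amu; Δm = 1.3895906 amu; E_B = 1294.4 MeV; E_B/A = 8.192 MeV
¹¹⁴₄₈Cd: Σm = 48(1.0078) + 66(1.0086649) = 114.9462834 amu; Δm = 1.0429184 amu; E_B = 971.48 MeV; E_B/A = 8.522 MeV
¹¹⁴₄₈Cd has the higher binding energy per nucleon, so it is the more tightly bound nucleus.

¹¹⁴₄₈Cd; 8.52 MeV/nucleon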